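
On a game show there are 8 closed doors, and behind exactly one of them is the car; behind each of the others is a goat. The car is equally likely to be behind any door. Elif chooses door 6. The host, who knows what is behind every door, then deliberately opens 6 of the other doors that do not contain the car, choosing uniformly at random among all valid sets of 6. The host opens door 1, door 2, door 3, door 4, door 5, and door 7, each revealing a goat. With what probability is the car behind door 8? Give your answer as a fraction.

7/8

Apply Bayes' rule, conditioning on where the car actually is.
If it is behind any of doors 1, 2, 3, 4, 5, and 7 (prior 1/8 each): that door was opened and seen not to hold the prize — ruled out; weight (1/8)·0 = 0 each.
If it is behind door 6 (prior 1/8): the host has 7 equally likely choices, so probability 1/7; weight (1/8)·(1/7) = 1/56.
If it is behind door 8 (prior 1/8): the host has no choice, probability 1; weight (1/8)·1 = 1/8.
The weights sum to 1/7.
So P(the car behind door 8 | the host opened door 1, door 2, door 3, door 4, door 5, and door 7) = (1/8) / (1/7) = 7/8.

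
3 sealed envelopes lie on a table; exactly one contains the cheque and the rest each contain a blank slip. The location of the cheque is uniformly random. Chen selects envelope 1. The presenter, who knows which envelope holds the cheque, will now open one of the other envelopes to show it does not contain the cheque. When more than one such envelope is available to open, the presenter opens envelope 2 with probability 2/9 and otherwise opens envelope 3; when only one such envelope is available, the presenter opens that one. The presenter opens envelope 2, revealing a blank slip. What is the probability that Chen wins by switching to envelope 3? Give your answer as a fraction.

9/11

Consider each possible location of the cheque in turn.
If it is in envelope 1 (prior 1/3): envelope 2 is available, opened with probability 2/9; weight (1/3)·(2/9) = 2/27.
If it is in envelope 2 (prior 1/3): the presenter opened envelope 2, so this case is ruled out; weight (1/3)·0 = 0.
If it is in envelope 3 (prior 1/3): only envelope 2 is available, probability 1; weight (1/3)·1 = 1/3.
The weights sum to 11/27.
So P(the cheque in envelope 3 | the presenter opened envelope 2) = (1/3) / (11/27) = 9/11.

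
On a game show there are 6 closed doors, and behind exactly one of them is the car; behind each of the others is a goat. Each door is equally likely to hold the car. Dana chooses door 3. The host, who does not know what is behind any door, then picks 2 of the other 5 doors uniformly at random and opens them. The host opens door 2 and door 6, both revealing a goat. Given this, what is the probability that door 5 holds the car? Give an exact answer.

1/4

Apply Bayes' rule, conditioning on where the car actually is.
If it is behind any of doors 1, 3, 4, and 5 (prior 1/6 each): the host picks exactly this set with probability 1/10 regardless, and none is the prize; weight (1/6)·(1/10) = 1/60 each.
If it is behind either of doors 2 and 6 (prior 1/6 each): that door was opened and seen not to hold the prize — ruled out; weight (1/6)·0 = 0 each.
The weights sum to 1/15.
So P(the car behind door 5 | the host opened door 2 and door 6) = (1/60) / (1/15) = 1/4.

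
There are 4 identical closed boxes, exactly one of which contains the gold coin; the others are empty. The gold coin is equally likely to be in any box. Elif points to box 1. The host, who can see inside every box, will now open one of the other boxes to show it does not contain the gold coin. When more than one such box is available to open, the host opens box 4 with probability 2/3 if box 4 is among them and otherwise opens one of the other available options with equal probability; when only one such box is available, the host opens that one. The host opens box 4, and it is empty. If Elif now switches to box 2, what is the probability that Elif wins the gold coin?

Consider each possible location of the gold coin in turn.
If it is in any of boxes 1, 2, and 3 (prior 1/4 each): box 4 is available, opened with probability 2/3; weight (1/4)·(2/3) = 1/6 each.
If it is in box 4 (prior 1/4): the host opened box 4, so this case is ruled out; weight (1/4)·0 = 0.
The weights sum to 1/2.
So P(the gold coin in box 2 | the host opened box 4) = (1/6) / (1/2) = 1/3.

1/3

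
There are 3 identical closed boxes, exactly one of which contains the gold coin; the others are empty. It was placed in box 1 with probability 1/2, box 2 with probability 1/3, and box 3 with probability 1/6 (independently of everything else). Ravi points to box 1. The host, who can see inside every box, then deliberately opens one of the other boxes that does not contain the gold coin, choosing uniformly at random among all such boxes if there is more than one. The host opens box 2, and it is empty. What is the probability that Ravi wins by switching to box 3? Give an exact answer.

2/5

Condition on the true location of the gold coin.
If it is in box 1 (prior 1/2): the host has 2 equally likely choices, so probability 1/2; weight (1/2)·(1/2) = 1/4.
If it is in box 2 (prior 1/3): the host opened box 2, so this case is ruled out; weight (1/3)·0 = 0.
If it is in box 3 (prior 1/6): the host has no choice, probability 1; weight (1/6)·1 = 1/6.
The weights sum to 5/12.
So P(the gold coin in box 3 | the host opened box 2) = (1/6) / (5/12) = 2/5.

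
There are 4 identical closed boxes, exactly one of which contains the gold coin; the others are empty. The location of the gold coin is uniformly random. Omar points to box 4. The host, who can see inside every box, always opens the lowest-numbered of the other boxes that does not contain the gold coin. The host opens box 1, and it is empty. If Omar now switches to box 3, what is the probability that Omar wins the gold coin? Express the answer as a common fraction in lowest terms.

Condition on the true location of the gold coin.
If it is in box 1 (prior 1/4): the host opened box 1, so this case is ruled out; weight (1/4)·0 = 0.
If it is in any of boxes 2, 3, and 4 (prior 1/4 each): box 1 is the lowest-numbered option available, probability 1; weight (1/4)·1 = 1/4 each.
The weights sum to 3/4.
So P(the gold coin in box 3 | the host opened box 1) = (1/4) / (3/4) = 1/3.

1/3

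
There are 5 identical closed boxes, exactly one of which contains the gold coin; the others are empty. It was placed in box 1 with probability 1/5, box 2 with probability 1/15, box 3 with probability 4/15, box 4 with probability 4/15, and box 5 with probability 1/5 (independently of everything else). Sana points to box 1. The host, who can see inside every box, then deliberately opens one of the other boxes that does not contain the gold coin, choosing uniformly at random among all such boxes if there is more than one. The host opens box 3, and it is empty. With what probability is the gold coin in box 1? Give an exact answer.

9/41

Consider each possible location of the gold coin in turn.
If it is in box 1 (prior 1/5): the host has 4 equally likely choices, so probability 1/4; weight (1/5)·(1/4) = 1/20.
If it is in box 2 (prior 1/15): the host has 3 equally likely choices, so probability 1/3; weight (1/15)·(1/3) = 1/45.
If it is in box 3 (prior 4/15): the host opened box 3, so this case is ruled out; weight (4/15)·0 = 0.
If it is in box 4 (prior 4/15): the host has 3 equally likely choices, so probability 1/3; weight (4/15)·(1/3) = 4/45.
If it is in box 5 (prior 1/5): the host has 3 equally likely choices, so probability 1/3; weight (1/5)·(1/3) = 1/15.
The weights sum to 41/180.
So P(the gold coin in box 1 | the host opened box 3) = (1/20) / (41/180) = 9/41.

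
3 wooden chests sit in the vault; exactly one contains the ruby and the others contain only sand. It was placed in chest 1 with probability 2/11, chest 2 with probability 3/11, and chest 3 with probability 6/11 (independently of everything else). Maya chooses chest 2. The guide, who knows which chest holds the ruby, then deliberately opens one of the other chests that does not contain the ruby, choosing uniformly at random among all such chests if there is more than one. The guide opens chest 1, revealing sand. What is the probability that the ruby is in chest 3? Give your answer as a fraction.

Apply Bayes' rule, conditioning on where the ruby actually is.
If it is in chest 1 (prior 2/11): the guide opened chest 1, so this case is ruled out; weight (2/11)·0 = 0.
If it is in chest 2 (prior 3/11): the guide has 2 equally likely choices, so probability 1/2; weight (3/11)·(1/2) = 3/22.
If it is in chest 3 (prior 6/11): the guide has no choice, probability 1; weight (6/11)·1 = 6/11.
The weights sum to 15/22.
So P(the ruby in chest 3 | the guide opened chest 1) = (6/11) / (15/22) = 4/5.

4/5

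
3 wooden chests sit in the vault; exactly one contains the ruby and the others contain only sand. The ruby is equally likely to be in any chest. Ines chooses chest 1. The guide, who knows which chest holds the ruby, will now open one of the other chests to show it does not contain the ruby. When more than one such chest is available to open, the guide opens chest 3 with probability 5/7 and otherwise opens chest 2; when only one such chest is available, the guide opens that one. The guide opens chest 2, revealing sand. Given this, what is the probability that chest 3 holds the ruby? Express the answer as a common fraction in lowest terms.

Condition on the true location of the ruby.
If it is in chest 1 (prior 1/3): chest 3 is available but not opened, probability 2/7; weight (1/3)·(2/7) = 2/21.
If it is in chest 2 (prior 1/3): the guide opened chest 2, so this case is ruled out; weight (1/3)·0 = 0.
If it is in chest 3 (prior 1/3): only chest 2 is available, probability 1; weight (1/3)·1 = 1/3.
The weights sum to 3/7.
So P(the ruby in chest 3 | the guide opened chest 2) = (1/3) / (3/7) = 7/9.

7/9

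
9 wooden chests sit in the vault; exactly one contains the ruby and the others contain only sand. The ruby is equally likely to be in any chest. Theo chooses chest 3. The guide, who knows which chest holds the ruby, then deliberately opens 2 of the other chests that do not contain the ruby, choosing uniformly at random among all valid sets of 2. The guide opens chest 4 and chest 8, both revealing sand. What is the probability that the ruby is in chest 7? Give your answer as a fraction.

Condition on the true location of the ruby.
If it is in any of chests 1, 2, 5, 6, 7, and 9 (prior 1/9 each): the guide has 21 equally likely choices, so probability 1/21; weight (1/9)·(1/21) = 1/189 each.
If it is in chest 3 (prior 1/9): the guide has 28 equally likely choices, so probability 1/28; weight (1/9)·(1/28) = 1/252.
If it is in either of chests 4 and 8 (prior 1/9 each): that chest was opened and seen not to hold the prize — ruled out; weight (1/9)·0 = 0 each.
The weights sum to 1/28.
So P(the ruby in chest 7 | the guide opened chest 4 and chest 8) = (1/189) / (1/28) = 4/27.

4/27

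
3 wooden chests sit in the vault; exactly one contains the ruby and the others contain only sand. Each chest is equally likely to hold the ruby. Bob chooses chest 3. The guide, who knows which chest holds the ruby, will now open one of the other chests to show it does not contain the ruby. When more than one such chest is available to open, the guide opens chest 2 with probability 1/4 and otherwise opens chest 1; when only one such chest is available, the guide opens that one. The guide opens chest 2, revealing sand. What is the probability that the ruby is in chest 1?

Consider each possible location of the ruby in turn.
If it is in chest 1 (prior 1/3): only chest 2 is available, probability 1; weight (1/3)·1 = 1/3.
If it is in chest 2 (prior 1/3): the guide opened chest 2, so this case is ruled out; weight (1/3)·0 = 0.
If it is in chest 3 (prior 1/3): chest 2 is available, opened with probability 1/4; weight (1/3)·(1/4) = 1/12.
The weights sum to 5/12.
So P(the ruby in chest 1 | the guide opened chest 2) = (1/3) / (5/12) = 4/5.

4/5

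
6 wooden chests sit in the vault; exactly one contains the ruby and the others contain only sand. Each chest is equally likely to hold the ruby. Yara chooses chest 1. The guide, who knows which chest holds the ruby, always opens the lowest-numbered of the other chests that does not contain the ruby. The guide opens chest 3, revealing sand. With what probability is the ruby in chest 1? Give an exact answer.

Condition on the true location of the ruby.
If it is in any of chests 1, 4, 5, and 6 (prior 1/6 each): the guide would have opened chest 2 instead, probability 0; weight (1/6)·0 = 0 each.
If it is in chest 2 (prior 1/6): chest 3 is the lowest-numbered option available, probability 1; weight (1/6)·1 = 1/6.
If it is in chest 3 (prior 1/6): the guide opened chest 3, so this case is ruled out; weight (1/6)·0 = 0.
The weights sum to 1/6.
So P(the ruby in chest 1 | the guide opened chest 3) = 0 / (1/6) = 0.

0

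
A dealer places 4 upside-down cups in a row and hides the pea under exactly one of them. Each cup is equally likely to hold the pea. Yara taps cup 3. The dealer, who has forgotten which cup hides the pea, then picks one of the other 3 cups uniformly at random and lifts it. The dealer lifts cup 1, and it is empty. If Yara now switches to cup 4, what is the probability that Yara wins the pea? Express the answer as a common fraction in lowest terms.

Condition on the true location of the pea.
If it is under cup 1 (prior 1/4): the dealer opened cup 1, so this case is ruled out; weight (1/4)·0 = 0.
If it is under any of cups 2, 3, and 4 (prior 1/4 each): the dealer picks cup 1 with probability 1/3 regardless, and it is not the prize; weight (1/4)·(1/3) = 1/12 each.
The weights sum to 1/4.
So P(the pea under cup 4 | the dealer opened cup 1) = (1/12) / (1/4) = 1/3.

1/3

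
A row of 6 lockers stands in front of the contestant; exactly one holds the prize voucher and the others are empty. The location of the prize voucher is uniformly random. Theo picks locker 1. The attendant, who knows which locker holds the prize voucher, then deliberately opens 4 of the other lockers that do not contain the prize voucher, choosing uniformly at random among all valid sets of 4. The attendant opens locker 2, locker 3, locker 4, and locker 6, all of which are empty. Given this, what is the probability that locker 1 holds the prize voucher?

Apply Bayes' rule, conditioning on where the prize voucher actually is.
If it is in locker 1 (prior 1/6): the attendant has 5 equally likely choices, so probability 1/5; weight (1/6)·(1/5) = 1/30.
If it is in any of lockers 2, 3, 4, and 6 (prior 1/6 each): that locker was opened and seen not to hold the prize — ruled out; weight (1/6)·0 = 0 each.
If it is in locker 5 (prior 1/6): the attendant has no choice, probability 1; weight (1/6)·1 = 1/6.
The weights sum to 1/5.
So P(the prize voucher in locker 1 | the attendant opened locker 2, locker 3, locker 4, and locker 6) = (1/30) / (1/5) = 1/6.

1/6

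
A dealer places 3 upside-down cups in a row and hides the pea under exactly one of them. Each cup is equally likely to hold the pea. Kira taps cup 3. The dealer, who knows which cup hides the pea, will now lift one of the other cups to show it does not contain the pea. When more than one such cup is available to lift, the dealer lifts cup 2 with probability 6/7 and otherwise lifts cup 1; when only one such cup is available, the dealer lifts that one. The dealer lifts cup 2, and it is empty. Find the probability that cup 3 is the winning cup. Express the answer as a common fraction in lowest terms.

Condition on the true location of the pea.
If it is under cup 1 (prior 1/3): only cup 2 is available, probability 1; weight (1/3)·1 = 1/3.
If it is under cup 2 (prior 1/3): the dealer opened cup 2, so this case is ruled out; weight (1/3)·0 = 0.
If it is under cup 3 (prior 1/3): cup 2 is available, opened with probability 6/7; weight (1/3)·(6/7) = 2/7.
The weights sum to 13/21.
So P(the pea under cup 3 | the dealer opened cup 2) = (2/7) / (13/21) = 6/13.

6/13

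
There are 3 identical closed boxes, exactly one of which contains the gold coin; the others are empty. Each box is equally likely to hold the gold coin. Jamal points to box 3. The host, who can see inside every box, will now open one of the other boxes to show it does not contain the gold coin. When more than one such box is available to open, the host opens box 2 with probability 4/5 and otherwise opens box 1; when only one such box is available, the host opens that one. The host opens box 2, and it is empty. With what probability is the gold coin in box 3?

Consider each possible location of the gold coin in turn.
If it is in box 1 (prior 1/3): only box 2 is available, probability 1; weight (1/3)·1 = 1/3.
If it is in box 2 (prior 1/3): the host opened box 2, so this case is ruled out; weight (1/3)·0 = 0.
If it is in box 3 (prior 1/3): box 2 is available, opened with probability 4/5; weight (1/3)·(4/5) = 4/15.
The weights sum to 3/5.
So P(the gold coin in box 3 | the host opened box 2) = (4/15) / (3/5) = 4/9.

4/9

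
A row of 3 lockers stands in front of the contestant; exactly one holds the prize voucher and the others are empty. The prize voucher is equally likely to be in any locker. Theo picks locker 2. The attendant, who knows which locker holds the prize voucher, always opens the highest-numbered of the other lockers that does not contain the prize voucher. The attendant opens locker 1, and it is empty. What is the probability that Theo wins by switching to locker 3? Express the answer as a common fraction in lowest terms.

1

Consider each possible location of the prize voucher in turn.
If it is in locker 1 (prior 1/3): the attendant opened locker 1, so this case is ruled out; weight (1/3)·0 = 0.
If it is in locker 2 (prior 1/3): the attendant would have opened locker 3 instead, probability 0; weight (1/3)·0 = 0.
If it is in locker 3 (prior 1/3): locker 1 is the highest-numbered option available, probability 1; weight (1/3)·1 = 1/3.
The weights sum to 1/3.
So P(the prize voucher in locker 3 | the attendant opened locker 1) = (1/3) / (1/3) = 1.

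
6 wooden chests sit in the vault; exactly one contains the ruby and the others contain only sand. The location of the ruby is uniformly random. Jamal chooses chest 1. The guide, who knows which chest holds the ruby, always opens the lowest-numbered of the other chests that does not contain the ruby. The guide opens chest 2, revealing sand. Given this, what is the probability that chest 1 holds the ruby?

1/5

Condition on the true location of the ruby.
If it is in any of chests 1, 3, 4, 5, and 6 (prior 1/6 each): chest 2 is the lowest-numbered option available, probability 1; weight (1/6)·1 = 1/6 each.
If it is in chest 2 (prior 1/6): the guide opened chest 2, so this case is ruled out; weight (1/6)·0 = 0.
The weights sum to 5/6.
So P(the ruby in chest 1 | the guide opened chest 2) = (1/6) / (5/6) = 1/5.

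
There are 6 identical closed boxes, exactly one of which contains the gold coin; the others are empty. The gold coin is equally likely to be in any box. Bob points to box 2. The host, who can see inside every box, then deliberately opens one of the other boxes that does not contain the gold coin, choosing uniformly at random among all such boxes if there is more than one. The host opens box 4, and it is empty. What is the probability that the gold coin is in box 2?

1/6

Condition on the true location of the gold coin.
If it is in any of boxes 1, 3, 5, and 6 (prior 1/6 each): the host has 4 equally likely choices, so probability 1/4; weight (1/6)·(1/4) = 1/24 each.
If it is in box 2 (prior 1/6): the host has 5 equally likely choices, so probability 1/5; weight (1/6)·(1/5) = 1/30.
If it is in box 4 (prior 1/6): the host opened box 4, so this case is ruled out; weight (1/6)·0 = 0.
The weights sum to 1/5.
So P(the gold coin in box 2 | the host opened box 4) = (1/30) / (1/5) = 1/6.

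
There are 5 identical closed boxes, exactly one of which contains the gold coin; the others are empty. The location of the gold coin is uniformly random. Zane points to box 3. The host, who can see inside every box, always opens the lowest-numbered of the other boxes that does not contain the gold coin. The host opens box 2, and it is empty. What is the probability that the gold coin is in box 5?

0

Apply Bayes' rule, conditioning on where the gold coin actually is.
If it is in box 1 (prior 1/5): box 2 is the lowest-numbered option available, probability 1; weight (1/5)·1 = 1/5.
If it is in box 2 (prior 1/5): the host opened box 2, so this case is ruled out; weight (1/5)·0 = 0.
If it is in any of boxes 3, 4, and 5 (prior 1/5 each): the host would have opened box 1 instead, probability 0; weight (1/5)·0 = 0 each.
The weights sum to 1/5.
So P(the gold coin in box 5 | the host opened box 2) = 0 / (1/5) = 0.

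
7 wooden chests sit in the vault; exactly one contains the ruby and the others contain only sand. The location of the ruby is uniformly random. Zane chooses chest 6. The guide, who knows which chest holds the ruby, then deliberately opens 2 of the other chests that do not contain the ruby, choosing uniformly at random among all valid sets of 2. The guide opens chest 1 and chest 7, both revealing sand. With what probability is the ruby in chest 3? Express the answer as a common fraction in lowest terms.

3/14

Condition on the true location of the ruby.
If it is in either of chests 1 and 7 (prior 1/7 each): that chest was opened and seen not to hold the prize — ruled out; weight (1/7)·0 = 0 each.
If it is in any of chests 2, 3, 4, and 5 (prior 1/7 each): the guide has 10 equally likely choices, so probability 1/10; weight (1/7)·(1/10) = 1/70 each.
If it is in chest 6 (prior 1/7): the guide has 15 equally likely choices, so probability 1/15; weight (1/7)·(1/15) = 1/105.
The weights sum to 1/15.
So P(the ruby in chest 3 | the guide opened chest 1 and chest 7) = (1/70) / (1/15) = 3/14.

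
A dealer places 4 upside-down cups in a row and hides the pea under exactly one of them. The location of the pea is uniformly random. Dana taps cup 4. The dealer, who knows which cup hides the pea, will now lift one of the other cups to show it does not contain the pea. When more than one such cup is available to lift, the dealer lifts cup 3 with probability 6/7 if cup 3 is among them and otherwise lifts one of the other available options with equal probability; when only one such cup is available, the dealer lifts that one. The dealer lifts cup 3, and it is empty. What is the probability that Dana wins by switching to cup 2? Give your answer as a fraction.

Apply Bayes' rule, conditioning on where the pea actually is.
If it is under any of cups 1, 2, and 4 (prior 1/4 each): cup 3 is available, opened with probability 6/7; weight (1/4)·(6/7) = 3/14 each.
If it is under cup 3 (prior 1/4): the dealer opened cup 3, so this case is ruled out; weight (1/4)·0 = 0.
The weights sum to 9/14.
So P(the pea under cup 2 | the dealer opened cup 3) = (3/14) / (9/14) = 1/3.

1/3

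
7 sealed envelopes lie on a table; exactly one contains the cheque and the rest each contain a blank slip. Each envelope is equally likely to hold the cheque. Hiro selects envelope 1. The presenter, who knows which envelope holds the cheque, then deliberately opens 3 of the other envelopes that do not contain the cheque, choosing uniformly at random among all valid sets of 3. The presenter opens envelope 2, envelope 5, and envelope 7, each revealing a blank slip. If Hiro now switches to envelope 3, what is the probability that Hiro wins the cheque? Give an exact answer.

2/7

Condition on the true location of the cheque.
If it is in envelope 1 (prior 1/7): the presenter has 20 equally likely choices, so probability 1/20; weight (1/7)·(1/20) = 1/140.
If it is in any of envelopes 2, 5, and 7 (prior 1/7 each): that envelope was opened and seen not to hold the prize — ruled out; weight (1/7)·0 = 0 each.
If it is in any of envelopes 3, 4, and 6 (prior 1/7 each): the presenter has 10 equally likely choices, so probability 1/10; weight (1/7)·(1/10) = 1/70 each.
The weights sum to 1/20.
So P(the cheque in envelope 3 | the presenter opened envelope 2, envelope 5, and envelope 7) = (1/70) / (1/20) = 2/7.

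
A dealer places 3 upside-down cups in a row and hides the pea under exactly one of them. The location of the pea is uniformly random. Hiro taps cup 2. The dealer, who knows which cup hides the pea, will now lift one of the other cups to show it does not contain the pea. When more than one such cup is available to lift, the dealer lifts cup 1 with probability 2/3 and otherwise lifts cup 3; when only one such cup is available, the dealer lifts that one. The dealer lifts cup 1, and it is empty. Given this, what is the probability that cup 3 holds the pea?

Condition on the true location of the pea.
If it is under cup 1 (prior 1/3): the dealer opened cup 1, so this case is ruled out; weight (1/3)·0 = 0.
If it is under cup 2 (prior 1/3): cup 1 is available, opened with probability 2/3; weight (1/3)·(2/3) = 2/9.
If it is under cup 3 (prior 1/3): only cup 1 is available, probability 1; weight (1/3)·1 = 1/3.
The weights sum to 5/9.
So P(the pea under cup 3 | the dealer opened cup 1) = (1/3) / (5/9) = 3/5.

3/5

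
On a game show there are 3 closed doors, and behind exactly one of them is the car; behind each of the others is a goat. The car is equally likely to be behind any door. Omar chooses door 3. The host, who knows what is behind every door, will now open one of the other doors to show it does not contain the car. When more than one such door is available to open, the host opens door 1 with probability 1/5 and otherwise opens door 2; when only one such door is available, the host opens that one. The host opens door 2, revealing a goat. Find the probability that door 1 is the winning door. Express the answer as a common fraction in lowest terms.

5/9

Apply Bayes' rule, conditioning on where the car actually is.
If it is behind door 1 (prior 1/3): only door 2 is available, probability 1; weight (1/3)·1 = 1/3.
If it is behind door 2 (prior 1/3): the host opened door 2, so this case is ruled out; weight (1/3)·0 = 0.
If it is behind door 3 (prior 1/3): door 1 is available but not opened, probability 4/5; weight (1/3)·(4/5) = 4/15.
The weights sum to 3/5.
So P(the car behind door 1 | the host opened door 2) = (1/3) / (3/5) = 5/9.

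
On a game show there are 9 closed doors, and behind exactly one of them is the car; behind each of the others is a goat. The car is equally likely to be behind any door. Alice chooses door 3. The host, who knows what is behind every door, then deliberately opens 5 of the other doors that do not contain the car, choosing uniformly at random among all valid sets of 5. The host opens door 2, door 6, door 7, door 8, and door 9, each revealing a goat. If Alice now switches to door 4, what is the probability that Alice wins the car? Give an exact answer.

Condition on the true location of the car.
If it is behind any of doors 1, 4, and 5 (prior 1/9 each): the host has 21 equally likely choices, so probability 1/21; weight (1/9)·(1/21) = 1/189 each.
If it is behind any of doors 2, 6, 7, 8, and 9 (prior 1/9 each): that door was opened and seen not to hold the prize — ruled out; weight (1/9)·0 = 0 each.
If it is behind door 3 (prior 1/9): the host has 56 equally likely choices, so probability 1/56; weight (1/9)·(1/56) = 1/504.
The weights sum to 1/56.
So P(the car behind door 4 | the host opened door 2, door 6, door 7, door 8, and door 9) = (1/189) / (1/56) = 8/27.

8/27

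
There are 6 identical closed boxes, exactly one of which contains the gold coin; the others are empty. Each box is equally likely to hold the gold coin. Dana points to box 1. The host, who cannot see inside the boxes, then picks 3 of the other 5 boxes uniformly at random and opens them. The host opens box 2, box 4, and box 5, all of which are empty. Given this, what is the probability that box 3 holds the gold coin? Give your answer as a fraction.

Because the host chose which boxes to open without knowing where the gold coin is, the choice is independent of the prize location. Learning that none of the 3 opened boxes holds the gold coin simply rules out those 3 locations and leaves the remaining 3 boxes still equally likely by symmetry.
So P(the gold coin in box 3) = 1/3.

1/3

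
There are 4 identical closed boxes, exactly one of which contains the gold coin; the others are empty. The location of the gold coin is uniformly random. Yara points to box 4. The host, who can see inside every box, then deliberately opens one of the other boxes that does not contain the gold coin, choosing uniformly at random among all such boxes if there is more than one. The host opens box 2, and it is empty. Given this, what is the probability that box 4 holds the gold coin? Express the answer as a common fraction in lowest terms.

Consider each possible location of the gold coin in turn.
If it is in either of boxes 1 and 3 (prior 1/4 each): the host has 2 equally likely choices, so probability 1/2; weight (1/4)·(1/2) = 1/8 each.
If it is in box 2 (prior 1/4): the host opened box 2, so this case is ruled out; weight (1/4)·0 = 0.
If it is in box 4 (prior 1/4): the host has 3 equally likely choices, so probability 1/3; weight (1/4)·(1/3) = 1/12.
The weights sum to 1/3.
So P(the gold coin in box 4 | the host opened box 2) = (1/12) / (1/3) = 1/4.

1/4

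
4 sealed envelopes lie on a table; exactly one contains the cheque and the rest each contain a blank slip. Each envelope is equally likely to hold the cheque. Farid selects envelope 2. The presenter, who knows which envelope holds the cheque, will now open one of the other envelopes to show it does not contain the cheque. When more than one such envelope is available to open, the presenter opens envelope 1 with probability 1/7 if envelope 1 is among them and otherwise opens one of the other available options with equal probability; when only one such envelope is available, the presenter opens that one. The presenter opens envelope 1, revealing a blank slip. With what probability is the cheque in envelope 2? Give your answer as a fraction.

Condition on the true location of the cheque.
If it is in envelope 1 (prior 1/4): the presenter opened envelope 1, so this case is ruled out; weight (1/4)·0 = 0.
If it is in any of envelopes 2, 3, and 4 (prior 1/4 each): envelope 1 is available, opened with probability 1/7; weight (1/4)·(1/7) = 1/28 each.
The weights sum to 3/28.
So P(the cheque in envelope 2 | the presenter opened envelope 1) = (1/28) / (3/28) = 1/3.

1/3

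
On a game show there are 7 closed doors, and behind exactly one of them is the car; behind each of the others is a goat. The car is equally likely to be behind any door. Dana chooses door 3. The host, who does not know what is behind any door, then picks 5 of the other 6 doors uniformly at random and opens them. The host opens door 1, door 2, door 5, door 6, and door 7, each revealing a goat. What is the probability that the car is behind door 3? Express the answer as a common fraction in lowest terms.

1/2

Because the host chose which doors to open without knowing where the car is, the choice is independent of the prize location. Learning that none of the 5 opened doors holds the car simply rules out those 5 locations and leaves the remaining 2 doors still equally likely by symmetry.
So P(the car behind door 3) = 1/2.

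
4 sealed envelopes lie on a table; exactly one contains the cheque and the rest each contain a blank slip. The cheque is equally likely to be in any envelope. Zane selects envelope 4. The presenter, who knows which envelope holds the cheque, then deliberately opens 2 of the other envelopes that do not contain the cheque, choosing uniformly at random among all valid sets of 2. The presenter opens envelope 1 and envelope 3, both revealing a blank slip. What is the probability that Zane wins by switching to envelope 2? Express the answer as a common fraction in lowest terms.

3/4

Condition on the true location of the cheque.
If it is in either of envelopes 1 and 3 (prior 1/4 each): that envelope was opened and seen not to hold the prize — ruled out; weight (1/4)·0 = 0 each.
If it is in envelope 2 (prior 1/4): the presenter has no choice, probability 1; weight (1/4)·1 = 1/4.
If it is in envelope 4 (prior 1/4): the presenter has 3 equally likely choices, so probability 1/3; weight (1/4)·(1/3) = 1/12.
The weights sum to 1/3.
So P(the cheque in envelope 2 | the presenter opened envelope 1 and envelope 3) = (1/4) / (1/3) = 3/4.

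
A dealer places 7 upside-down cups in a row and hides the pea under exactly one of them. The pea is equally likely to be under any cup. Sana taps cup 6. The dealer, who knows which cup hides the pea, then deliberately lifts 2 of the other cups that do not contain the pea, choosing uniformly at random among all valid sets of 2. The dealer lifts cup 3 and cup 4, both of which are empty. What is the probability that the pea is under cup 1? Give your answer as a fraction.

Condition on the true location of the pea.
If it is under any of cups 1, 2, 5, and 7 (prior 1/7 each): the dealer has 10 equally likely choices, so probability 1/10; weight (1/7)·(1/10) = 1/70 each.
If it is under either of cups 3 and 4 (prior 1/7 each): that cup was opened and seen not to hold the prize — ruled out; weight (1/7)·0 = 0 each.
If it is under cup 6 (prior 1/7): the dealer has 15 equally likely choices, so probability 1/15; weight (1/7)·(1/15) = 1/105.
The weights sum to 1/15.
So P(the pea under cup 1 | the dealer opened cup 3 and cup 4) = (1/70) / (1/15) = 3/14.

3/14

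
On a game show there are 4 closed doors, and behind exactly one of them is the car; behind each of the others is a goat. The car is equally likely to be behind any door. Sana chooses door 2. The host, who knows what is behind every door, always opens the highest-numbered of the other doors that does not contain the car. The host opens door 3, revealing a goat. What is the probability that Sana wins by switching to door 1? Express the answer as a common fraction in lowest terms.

0

Condition on the true location of the car.
If it is behind either of doors 1 and 2 (prior 1/4 each): the host would have opened door 4 instead, probability 0; weight (1/4)·0 = 0 each.
If it is behind door 3 (prior 1/4): the host opened door 3, so this case is ruled out; weight (1/4)·0 = 0.
If it is behind door 4 (prior 1/4): door 3 is the highest-numbered option available, probability 1; weight (1/4)·1 = 1/4.
The weights sum to 1/4.
So P(the car behind door 1 | the host opened door 3) = 0 / (1/4) = 0.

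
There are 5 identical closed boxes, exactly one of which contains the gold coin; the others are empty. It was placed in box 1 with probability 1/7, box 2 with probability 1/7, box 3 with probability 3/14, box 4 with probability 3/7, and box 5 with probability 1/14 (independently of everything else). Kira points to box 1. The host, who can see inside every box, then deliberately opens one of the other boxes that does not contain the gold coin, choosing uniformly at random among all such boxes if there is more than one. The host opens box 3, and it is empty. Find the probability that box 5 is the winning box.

2/21

Consider each possible location of the gold coin in turn.
If it is in box 1 (prior 1/7): the host has 4 equally likely choices, so probability 1/4; weight (1/7)·(1/4) = 1/28.
If it is in box 2 (prior 1/7): the host has 3 equally likely choices, so probability 1/3; weight (1/7)·(1/3) = 1/21.
If it is in box 3 (prior 3/14): the host opened box 3, so this case is ruled out; weight (3/14)·0 = 0.
If it is in box 4 (prior 3/7): the host has 3 equally likely choices, so probability 1/3; weight (3/7)·(1/3) = 1/7.
If it is in box 5 (prior 1/14): the host has 3 equally likely choices, so probability 1/3; weight (1/14)·(1/3) = 1/42.
The weights sum to 1/4.
So P(the gold coin in box 5 | the host opened box 3) = (1/42) / (1/4) = 2/21.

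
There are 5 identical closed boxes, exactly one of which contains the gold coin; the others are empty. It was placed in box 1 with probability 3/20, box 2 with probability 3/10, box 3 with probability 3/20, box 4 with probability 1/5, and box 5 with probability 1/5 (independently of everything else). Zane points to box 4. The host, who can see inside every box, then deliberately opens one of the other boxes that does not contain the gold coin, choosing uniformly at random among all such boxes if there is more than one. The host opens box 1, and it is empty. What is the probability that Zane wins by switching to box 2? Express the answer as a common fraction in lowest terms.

3/8

Condition on the true location of the gold coin.
If it is in box 1 (prior 3/20): the host opened box 1, so this case is ruled out; weight (3/20)·0 = 0.
If it is in box 2 (prior 3/10): the host has 3 equally likely choices, so probability 1/3; weight (3/10)·(1/3) = 1/10.
If it is in box 3 (prior 3/20): the host has 3 equally likely choices, so probability 1/3; weight (3/20)·(1/3) = 1/20.
If it is in box 4 (prior 1/5): the host has 4 equally likely choices, so probability 1/4; weight (1/5)·(1/4) = 1/20.
If it is in box 5 (prior 1/5): the host has 3 equally likely choices, so probability 1/3; weight (1/5)·(1/3) = 1/15.
The weights sum to 4/15.
So P(the gold coin in box 2 | the host opened box 1) = (1/10) / (4/15) = 3/8.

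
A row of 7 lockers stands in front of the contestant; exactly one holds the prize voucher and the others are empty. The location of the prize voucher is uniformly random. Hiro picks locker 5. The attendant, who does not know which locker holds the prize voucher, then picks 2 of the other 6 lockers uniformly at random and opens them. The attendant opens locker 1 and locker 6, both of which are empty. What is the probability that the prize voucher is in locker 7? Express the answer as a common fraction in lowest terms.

Condition on the true location of the prize voucher.
If it is in either of lockers 1 and 6 (prior 1/7 each): that locker was opened and seen not to hold the prize — ruled out; weight (1/7)·0 = 0 each.
If it is in any of lockers 2, 3, 4, 5, and 7 (prior 1/7 each): the attendant picks exactly this set with probability 1/15 regardless, and none is the prize; weight (1/7)·(1/15) = 1/105 each.
The weights sum to 1/21.
So P(the prize voucher in locker 7 | the attendant opened locker 1 and locker 6) = (1/105) / (1/21) = 1/5.

1/5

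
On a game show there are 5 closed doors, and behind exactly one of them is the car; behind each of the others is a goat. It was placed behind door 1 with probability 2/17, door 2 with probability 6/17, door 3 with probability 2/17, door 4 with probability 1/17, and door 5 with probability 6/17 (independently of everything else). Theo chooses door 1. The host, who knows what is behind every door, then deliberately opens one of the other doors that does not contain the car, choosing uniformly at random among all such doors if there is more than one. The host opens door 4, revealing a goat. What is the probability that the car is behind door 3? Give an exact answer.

4/31

Condition on the true location of the car.
If it is behind door 1 (prior 2/17): the host has 4 equally likely choices, so probability 1/4; weight (2/17)·(1/4) = 1/34.
If it is behind either of doors 2 and 5 (prior 6/17 each): the host has 3 equally likely choices, so probability 1/3; weight (6/17)·(1/3) = 2/17 each.
If it is behind door 3 (prior 2/17): the host has 3 equally likely choices, so probability 1/3; weight (2/17)·(1/3) = 2/51.
If it is behind door 4 (prior 1/17): the host opened door 4, so this case is ruled out; weight (1/17)·0 = 0.
The weights sum to 31/102.
So P(the car behind door 3 | the host opened door 4) = (2/51) / (31/102) = 4/31.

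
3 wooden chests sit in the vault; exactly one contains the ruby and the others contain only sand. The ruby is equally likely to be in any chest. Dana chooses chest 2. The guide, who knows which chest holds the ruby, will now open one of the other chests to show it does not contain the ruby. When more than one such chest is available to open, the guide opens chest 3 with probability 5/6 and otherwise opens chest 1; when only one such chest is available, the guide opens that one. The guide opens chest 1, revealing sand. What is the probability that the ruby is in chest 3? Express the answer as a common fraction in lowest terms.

Consider each possible location of the ruby in turn.
If it is in chest 1 (prior 1/3): the guide opened chest 1, so this case is ruled out; weight (1/3)·0 = 0.
If it is in chest 2 (prior 1/3): chest 3 is available but not opened, probability 1/6; weight (1/3)·(1/6) = 1/18.
If it is in chest 3 (prior 1/3): only chest 1 is available, probability 1; weight (1/3)·1 = 1/3.
The weights sum to 7/18.
So P(the ruby in chest 3 | the guide opened chest 1) = (1/3) / (7/18) = 6/7.

6/7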